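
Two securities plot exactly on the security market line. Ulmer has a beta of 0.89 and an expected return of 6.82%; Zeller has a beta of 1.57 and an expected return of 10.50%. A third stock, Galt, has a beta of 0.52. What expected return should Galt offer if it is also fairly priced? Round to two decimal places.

4.82%

MRP (SML slope) = (10.50% − 6.82%) / (1.57 − 0.89) = 3.68% / 0.68 = 5.4118%
R_f (intercept) = 6.82% − 0.89 × 5.4118% = 2.0035%
E(R_Galt) = R_f + β × MRP = 2.0035% + 0.52 × 5.4118% = 4.82%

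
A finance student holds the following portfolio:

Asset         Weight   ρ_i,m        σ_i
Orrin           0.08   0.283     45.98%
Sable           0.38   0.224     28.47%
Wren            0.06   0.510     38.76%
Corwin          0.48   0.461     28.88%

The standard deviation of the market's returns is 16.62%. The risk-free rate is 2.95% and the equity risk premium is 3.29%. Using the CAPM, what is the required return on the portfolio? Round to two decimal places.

β_Orrin = 0.283 × 45.98% / 16.62% = 0.7829
β_Sable = 0.224 × 28.47% / 16.62% = 0.3837
β_Wren = 0.510 × 38.76% / 16.62% = 1.1894
β_Corwin = 0.461 × 28.88% / 16.62% = 0.8011
β_P = Σ w_i β_i = 0.08×0.7829 + 0.38×0.3837 + 0.06×1.1894 + 0.48×0.8011 = 0.6643
E(R_P) = R_f + β_P × MRP = 2.95% + 0.6643 × 3.29% = 5.14%

5.14%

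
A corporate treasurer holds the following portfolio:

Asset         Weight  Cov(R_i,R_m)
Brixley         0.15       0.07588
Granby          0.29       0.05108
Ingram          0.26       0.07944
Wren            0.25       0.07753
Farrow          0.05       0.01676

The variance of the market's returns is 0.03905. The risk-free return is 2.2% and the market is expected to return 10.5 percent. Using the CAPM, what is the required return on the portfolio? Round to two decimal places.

16.46%

β_Brixley = 0.07588 / 0.03905 = 1.9431
β_Granby = 0.05108 / 0.03905 = 1.3081
β_Ingram = 0.07944 / 0.03905 = 2.0343
β_Wren = 0.07753 / 0.03905 = 1.9854
β_Farrow = 0.01676 / 0.03905 = 0.4292
β_P = Σ w_i β_i = 0.15×1.9431 + 0.29×1.3081 + 0.26×2.0343 + 0.25×1.9854 + 0.05×0.4292 = 1.7175
MRP = 10.5% − 2.2% = 8.30%
E(R_P) = R_f + β_P × MRP = 2.2% + 1.7175 × 8.3% = 16.46%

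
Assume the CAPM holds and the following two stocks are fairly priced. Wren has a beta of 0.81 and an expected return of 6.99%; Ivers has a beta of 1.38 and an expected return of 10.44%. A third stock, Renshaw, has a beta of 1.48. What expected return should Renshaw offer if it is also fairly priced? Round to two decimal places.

11.05%

MRP (SML slope) = (10.44% − 6.99%) / (1.38 − 0.81) = 3.45% / 0.57 = 6.0526%
R_f (intercept) = 6.99% − 0.81 × 6.0526% = 2.0874%
E(R_Renshaw) = R_f + β × MRP = 2.0874% + 1.48 × 6.0526% = 11.05%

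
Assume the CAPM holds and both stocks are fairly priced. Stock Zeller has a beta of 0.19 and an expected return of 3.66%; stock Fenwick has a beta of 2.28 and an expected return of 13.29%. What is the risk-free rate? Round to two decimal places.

2.78%

Both satisfy E(R) = R_f + β·MRP, so the slope of the SML is
MRP = (13.29% − 3.66%) / (2.28 − 0.19) = 9.63% / 2.09 = 4.6077%
R_f = E(R_Zeller) − β_Zeller·MRP = 3.66% − 0.19 × 4.6077% = 2.7845%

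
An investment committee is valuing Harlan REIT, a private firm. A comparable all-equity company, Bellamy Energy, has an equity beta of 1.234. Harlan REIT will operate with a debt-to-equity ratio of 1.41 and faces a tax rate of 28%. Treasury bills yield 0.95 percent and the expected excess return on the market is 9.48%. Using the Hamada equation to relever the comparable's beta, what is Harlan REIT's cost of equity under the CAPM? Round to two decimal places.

β_L = β_U × [1 + (1 − t)(D/E)] = 1.234 × [1 + (1 − 0.28) × 1.41]
    = 1.234 × [1 + 0.72 × 1.41] = 1.234 × 2.0152 = 2.4868
E(R) = R_f + β_L × MRP = 0.95% + 2.4868 × 9.48% = 24.52%

24.52%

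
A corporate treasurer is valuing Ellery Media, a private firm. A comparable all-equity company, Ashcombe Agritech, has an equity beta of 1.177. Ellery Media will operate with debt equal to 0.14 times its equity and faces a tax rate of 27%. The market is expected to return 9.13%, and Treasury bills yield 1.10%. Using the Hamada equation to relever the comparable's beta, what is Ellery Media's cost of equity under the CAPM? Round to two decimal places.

11.52%

β_L = β_U × [1 + (1 − t)(D/E)] = 1.177 × [1 + (1 − 0.27) × 0.14]
    = 1.177 × [1 + 0.73 × 0.14] = 1.177 × 1.1022 = 1.2973
MRP = 9.13% − 1.10% = 8.03%
E(R) = R_f + β_L × MRP = 1.10% + 1.2973 × 8.03% = 11.52%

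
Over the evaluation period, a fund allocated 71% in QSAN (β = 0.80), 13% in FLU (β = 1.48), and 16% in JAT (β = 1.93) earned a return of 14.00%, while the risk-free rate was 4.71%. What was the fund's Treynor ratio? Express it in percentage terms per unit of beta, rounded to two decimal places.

8.69%

β_P = 0.71×0.80 + 0.13×1.48 + 0.16×1.93 = 1.0692
Treynor = (R_P − R_f) / β_P = (14.00% − 4.71%) / 1.0692 = 9.29% / 1.0692 = 8.69%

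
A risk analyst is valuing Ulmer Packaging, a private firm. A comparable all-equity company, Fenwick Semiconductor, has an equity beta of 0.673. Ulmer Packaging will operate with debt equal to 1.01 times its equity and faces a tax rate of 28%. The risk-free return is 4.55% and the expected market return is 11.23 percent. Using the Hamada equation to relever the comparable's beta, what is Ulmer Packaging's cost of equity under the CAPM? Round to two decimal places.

12.31%

β_L = β_U × [1 + (1 − t)(D/E)] = 0.673 × [1 + (1 − 0.28) × 1.01]
    = 0.673 × [1 + 0.72 × 1.01] = 0.673 × 1.7272 = 1.1624
MRP = 11.23% − 4.55% = 6.68%
E(R) = R_f + β_L × MRP = 4.55% + 1.1624 × 6.68% = 12.31%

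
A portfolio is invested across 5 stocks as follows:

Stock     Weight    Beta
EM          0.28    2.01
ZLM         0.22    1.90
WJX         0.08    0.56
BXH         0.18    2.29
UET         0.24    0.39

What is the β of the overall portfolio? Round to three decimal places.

β_P = Σ w_i β_i = 0.28×2.01 + 0.22×1.90 + 0.08×0.56 + 0.18×2.29 + 0.24×0.39 = 1.5314

1.531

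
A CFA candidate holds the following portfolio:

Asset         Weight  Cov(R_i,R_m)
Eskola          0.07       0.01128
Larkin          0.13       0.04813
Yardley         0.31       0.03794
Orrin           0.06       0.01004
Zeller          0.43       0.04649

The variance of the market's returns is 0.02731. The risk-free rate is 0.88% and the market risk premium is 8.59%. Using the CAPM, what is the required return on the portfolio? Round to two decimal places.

β_Eskola = 0.01128 / 0.02731 = 0.4130
β_Larkin = 0.04813 / 0.02731 = 1.7624
β_Yardley = 0.03794 / 0.02731 = 1.3892
β_Orrin = 0.01004 / 0.02731 = 0.3676
β_Zeller = 0.04649 / 0.02731 = 1.7023
β_P = Σ w_i β_i = 0.07×0.4130 + 0.13×1.7624 + 0.31×1.3892 + 0.06×0.3676 + 0.43×1.7023 = 1.4427
E(R_P) = R_f + β_P × MRP = 0.88% + 1.4427 × 8.59% = 13.27%

13.27%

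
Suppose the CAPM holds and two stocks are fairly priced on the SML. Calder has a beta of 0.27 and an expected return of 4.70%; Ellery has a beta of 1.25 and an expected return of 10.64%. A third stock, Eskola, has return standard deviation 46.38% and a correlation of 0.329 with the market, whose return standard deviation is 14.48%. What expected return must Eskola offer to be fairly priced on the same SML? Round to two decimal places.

9.45%

MRP = (10.64% − 4.70%) / (1.25 − 0.27) = 6.0612%
R_f = 4.70% − 0.27 × 6.0612% = 3.0635%
β_Eskola = ρ·σ_i/σ_m = 0.329 × 46.38 / 14.48 = 1.0538
E(R_Eskola) = R_f + β × MRP = 3.0635% + 1.0538 × 6.0612% = 9.45%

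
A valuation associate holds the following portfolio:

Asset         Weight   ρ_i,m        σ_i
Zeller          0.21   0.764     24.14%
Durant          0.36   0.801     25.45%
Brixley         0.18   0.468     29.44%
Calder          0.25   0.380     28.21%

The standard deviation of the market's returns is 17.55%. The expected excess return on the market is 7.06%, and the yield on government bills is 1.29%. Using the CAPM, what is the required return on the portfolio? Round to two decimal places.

β_Zeller = 0.764 × 24.14% / 17.55% = 1.0509
β_Durant = 0.801 × 25.45% / 17.55% = 1.1616
β_Brixley = 0.468 × 29.44% / 17.55% = 0.7851
β_Calder = 0.380 × 28.21% / 17.55% = 0.6108
β_P = Σ w_i β_i = 0.21×1.0509 + 0.36×1.1616 + 0.18×0.7851 + 0.25×0.6108 = 0.9329
E(R_P) = R_f + β_P × MRP = 1.29% + 0.9329 × 7.06% = 7.88%

7.88%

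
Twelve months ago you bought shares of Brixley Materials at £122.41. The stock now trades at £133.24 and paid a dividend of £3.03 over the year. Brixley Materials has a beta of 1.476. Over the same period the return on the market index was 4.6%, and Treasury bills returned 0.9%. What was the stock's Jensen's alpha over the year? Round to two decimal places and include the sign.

Realised HPR = (P1 + D1 − P0) / P0 = (133.24 + 3.03 − 122.41) / 122.41 = 13.86 / 122.41 = 11.3226%
MRP = 4.6% − 0.9% = 3.70%
CAPM required = R_f + β·MRP = 0.9% + 1.476 × 3.7% = 6.3612%
α = realised − required = 11.3226% − 6.3612% = +4.96%

+4.96%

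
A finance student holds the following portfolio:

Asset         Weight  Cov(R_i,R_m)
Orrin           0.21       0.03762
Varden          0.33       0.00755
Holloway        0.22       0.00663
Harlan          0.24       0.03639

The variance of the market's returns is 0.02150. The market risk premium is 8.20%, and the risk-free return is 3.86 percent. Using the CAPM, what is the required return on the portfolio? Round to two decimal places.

β_Orrin = 0.03762 / 0.02150 = 1.7498
β_Varden = 0.00755 / 0.02150 = 0.3512
β_Holloway = 0.00663 / 0.02150 = 0.3084
β_Harlan = 0.03639 / 0.02150 = 1.6926
β_P = Σ w_i β_i = 0.21×1.7498 + 0.33×0.3512 + 0.22×0.3084 + 0.24×1.6926 = 0.9574
E(R_P) = R_f + β_P × MRP = 3.86% + 0.9574 × 8.20% = 11.71%

11.71%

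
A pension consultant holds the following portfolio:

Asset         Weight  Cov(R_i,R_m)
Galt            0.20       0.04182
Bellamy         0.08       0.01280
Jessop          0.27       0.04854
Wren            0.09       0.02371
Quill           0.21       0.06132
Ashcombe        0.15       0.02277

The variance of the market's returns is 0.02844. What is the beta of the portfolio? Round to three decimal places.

1.439

β_Galt = 0.04182 / 0.02844 = 1.4705
β_Bellamy = 0.01280 / 0.02844 = 0.4501
β_Jessop = 0.04854 / 0.02844 = 1.7068
β_Wren = 0.02371 / 0.02844 = 0.8337
β_Quill = 0.06132 / 0.02844 = 2.1561
β_Ashcombe = 0.02277 / 0.02844 = 0.8006
β_P = Σ w_i β_i = 0.20×1.4705 + 0.08×0.4501 + 0.27×1.7068 + 0.09×0.8337 + 0.21×2.1561 + 0.15×0.8006 = 1.4388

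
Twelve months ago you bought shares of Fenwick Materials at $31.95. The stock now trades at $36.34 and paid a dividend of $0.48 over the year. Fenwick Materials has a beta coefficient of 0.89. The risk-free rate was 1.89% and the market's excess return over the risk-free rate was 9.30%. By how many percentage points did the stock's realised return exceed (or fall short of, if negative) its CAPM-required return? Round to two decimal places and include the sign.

Realised HPR = (P1 + D1 − P0) / P0 = (36.34 + 0.48 − 31.95) / 31.95 = 4.87 / 31.95 = 15.2426%
CAPM required = R_f + β·MRP = 1.89% + 0.89 × 9.30% = 10.1670%
α = realised − required = 15.2426% − 10.1670% = +5.08%

+5.08%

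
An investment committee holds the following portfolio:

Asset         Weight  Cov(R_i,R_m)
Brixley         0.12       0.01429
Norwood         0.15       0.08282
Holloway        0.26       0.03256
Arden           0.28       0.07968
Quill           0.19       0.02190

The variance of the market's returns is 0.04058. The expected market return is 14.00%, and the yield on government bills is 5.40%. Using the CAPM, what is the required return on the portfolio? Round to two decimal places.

15.80%

β_Brixley = 0.01429 / 0.04058 = 0.3521
β_Norwood = 0.08282 / 0.04058 = 2.0409
β_Holloway = 0.03256 / 0.04058 = 0.8024
β_Arden = 0.07968 / 0.04058 = 1.9635
β_Quill = 0.02190 / 0.04058 = 0.5397
β_P = Σ w_i β_i = 0.12×0.3521 + 0.15×2.0409 + 0.26×0.8024 + 0.28×1.9635 + 0.19×0.5397 = 1.2093
MRP = 14.00% − 5.40% = 8.60%
E(R_P) = R_f + β_P × MRP = 5.40% + 1.2093 × 8.60% = 15.80%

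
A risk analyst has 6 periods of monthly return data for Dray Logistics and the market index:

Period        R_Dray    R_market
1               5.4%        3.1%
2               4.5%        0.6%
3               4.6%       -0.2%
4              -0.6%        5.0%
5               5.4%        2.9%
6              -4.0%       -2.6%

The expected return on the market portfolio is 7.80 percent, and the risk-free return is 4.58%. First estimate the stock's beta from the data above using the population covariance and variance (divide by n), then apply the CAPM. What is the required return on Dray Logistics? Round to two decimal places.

Mean R_i = (5.4 + 4.5 + 4.6 − 0.6 + 5.4 − 4.0) / 6 = 2.5500%
Mean R_m = (3.1 + 0.6 − 0.2 + 5.0 + 2.9 − 2.6) / 6 = 1.4667%
Σ(R_i − R̄_i)(R_m − R̄_m) = 19.1400  ⇒  Cov = 19.1400 / 6 = 3.1900
Σ(R_m − R̄_m)² = 37.2733  ⇒  Var(R_m) = 37.2733 / 6 = 6.2122
β = Cov / Var(R_m) = 3.1900 / 6.2122 = 0.5135
MRP = 7.80% − 4.58% = 3.22%
E(R) = R_f + β × MRP = 4.58% + 0.5135 × 3.22% = 6.23%

6.23%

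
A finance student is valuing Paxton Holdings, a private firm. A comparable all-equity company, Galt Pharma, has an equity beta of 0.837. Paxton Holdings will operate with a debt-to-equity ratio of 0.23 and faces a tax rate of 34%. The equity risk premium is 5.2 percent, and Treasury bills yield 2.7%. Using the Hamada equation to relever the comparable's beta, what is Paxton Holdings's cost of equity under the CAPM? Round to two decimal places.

β_L = β_U × [1 + (1 − t)(D/E)] = 0.837 × [1 + (1 − 0.34) × 0.23]
    = 0.837 × [1 + 0.66 × 0.23] = 0.837 × 1.1518 = 0.9641
E(R) = R_f + β_L × MRP = 2.7% + 0.9641 × 5.2% = 7.71%

7.71%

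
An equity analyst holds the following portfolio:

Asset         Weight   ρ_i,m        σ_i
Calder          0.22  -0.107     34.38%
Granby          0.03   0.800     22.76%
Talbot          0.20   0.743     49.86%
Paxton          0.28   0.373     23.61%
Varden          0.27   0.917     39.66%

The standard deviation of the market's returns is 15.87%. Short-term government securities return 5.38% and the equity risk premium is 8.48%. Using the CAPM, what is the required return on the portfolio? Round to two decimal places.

β_Calder = -0.107 × 34.38% / 15.87% = -0.2318
β_Granby = 0.800 × 22.76% / 15.87% = 1.1473
β_Talbot = 0.743 × 49.86% / 15.87% = 2.3343
β_Paxton = 0.373 × 23.61% / 15.87% = 0.5549
β_Varden = 0.917 × 39.66% / 15.87% = 2.2916
β_P = Σ w_i β_i = 0.22×-0.2318 + 0.03×1.1473 + 0.20×2.3343 + 0.28×0.5549 + 0.27×2.2916 = 1.2244
E(R_P) = R_f + β_P × MRP = 5.38% + 1.2244 × 8.48% = 15.76%

15.76%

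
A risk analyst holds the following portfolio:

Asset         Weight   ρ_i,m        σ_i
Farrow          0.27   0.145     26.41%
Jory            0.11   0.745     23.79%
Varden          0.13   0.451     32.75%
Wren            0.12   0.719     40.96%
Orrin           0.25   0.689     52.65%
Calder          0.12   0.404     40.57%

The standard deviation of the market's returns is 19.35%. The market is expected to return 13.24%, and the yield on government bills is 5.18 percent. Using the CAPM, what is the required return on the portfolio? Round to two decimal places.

β_Farrow = 0.145 × 26.41% / 19.35% = 0.1979
β_Jory = 0.745 × 23.79% / 19.35% = 0.9159
β_Varden = 0.451 × 32.75% / 19.35% = 0.7633
β_Wren = 0.719 × 40.96% / 19.35% = 1.5220
β_Orrin = 0.689 × 52.65% / 19.35% = 1.8747
β_Calder = 0.404 × 40.57% / 19.35% = 0.8470
β_P = Σ w_i β_i = 0.27×0.1979 + 0.11×0.9159 + 0.13×0.7633 + 0.12×1.5220 + 0.25×1.8747 + 0.12×0.8470 = 1.0064
MRP = 13.24% − 5.18% = 8.06%
E(R_P) = R_f + β_P × MRP = 5.18% + 1.0064 × 8.06% = 13.29%

13.29%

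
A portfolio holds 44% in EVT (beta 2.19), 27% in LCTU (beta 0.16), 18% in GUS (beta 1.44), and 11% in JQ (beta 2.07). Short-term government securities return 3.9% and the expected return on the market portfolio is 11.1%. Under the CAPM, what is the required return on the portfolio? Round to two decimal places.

β_P = Σ w_i β_i = 0.44×2.19 + 0.27×0.16 + 0.18×1.44 + 0.11×2.07 = 1.4937
MRP = 11.1% − 3.9% = 7.20%
E(R_P) = R_f + β_P × MRP = 3.9% + 1.4937 × 7.2% = 14.65%

14.65%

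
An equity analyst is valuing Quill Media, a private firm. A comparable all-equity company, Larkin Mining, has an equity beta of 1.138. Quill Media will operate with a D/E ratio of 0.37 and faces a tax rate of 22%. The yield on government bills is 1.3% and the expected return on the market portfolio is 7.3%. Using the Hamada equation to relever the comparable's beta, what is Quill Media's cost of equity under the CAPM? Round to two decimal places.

10.10%

β_L = β_U × [1 + (1 − t)(D/E)] = 1.138 × [1 + (1 − 0.22) × 0.37]
    = 1.138 × [1 + 0.78 × 0.37] = 1.138 × 1.2886 = 1.4664
MRP = 7.3% − 1.3% = 6.00%
E(R) = R_f + β_L × MRP = 1.3% + 1.4664 × 6.0% = 10.10%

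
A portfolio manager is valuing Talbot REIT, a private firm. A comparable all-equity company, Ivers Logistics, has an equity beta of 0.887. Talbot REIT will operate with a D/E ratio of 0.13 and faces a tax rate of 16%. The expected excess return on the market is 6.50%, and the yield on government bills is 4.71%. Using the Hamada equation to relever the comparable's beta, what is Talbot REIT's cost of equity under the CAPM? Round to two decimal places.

11.11%

β_L = β_U × [1 + (1 − t)(D/E)] = 0.887 × [1 + (1 − 0.16) × 0.13]
    = 0.887 × [1 + 0.84 × 0.13] = 0.887 × 1.1092 = 0.9839
E(R) = R_f + β_L × MRP = 4.71% + 0.9839 × 6.50% = 11.11%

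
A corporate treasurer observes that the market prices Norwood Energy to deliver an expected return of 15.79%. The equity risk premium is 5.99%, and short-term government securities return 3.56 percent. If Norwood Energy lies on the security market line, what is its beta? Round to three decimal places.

β = (E(R) − R_f) / MRP = (15.79% − 3.56%) / 5.99% = 12.23% / 5.99% = 2.042

2.042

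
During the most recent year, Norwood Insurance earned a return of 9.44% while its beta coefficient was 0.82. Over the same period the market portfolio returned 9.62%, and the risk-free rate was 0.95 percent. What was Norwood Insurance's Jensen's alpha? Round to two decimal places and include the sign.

Market excess return = 9.62% − 0.95% = 8.67%
CAPM benchmark = R_f + β(R_m − R_f) = 0.95% + 0.82 × 8.67% = 8.0594%
α = actual − benchmark = 9.44% − 8.0594% = +1.38%

+1.38%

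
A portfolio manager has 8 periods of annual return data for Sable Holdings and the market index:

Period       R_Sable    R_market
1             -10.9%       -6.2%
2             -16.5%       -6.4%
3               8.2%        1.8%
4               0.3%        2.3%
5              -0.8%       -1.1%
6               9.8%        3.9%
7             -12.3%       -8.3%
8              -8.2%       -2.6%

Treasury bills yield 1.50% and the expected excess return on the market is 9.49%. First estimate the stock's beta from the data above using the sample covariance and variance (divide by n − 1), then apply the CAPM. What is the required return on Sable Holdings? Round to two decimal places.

Mean R_i = (-10.9 − 16.5 + 8.2 + 0.3 − 0.8 + 9.8 − 12.3 − 8.2) / 8 = -3.8000%
Mean R_m = (-6.2 − 6.4 + 1.8 + 2.3 − 1.1 + 3.9 − 8.3 − 2.6) / 8 = -2.0750%
Σ(R_i − R̄_i)(R_m − R̄_m) = 288.0600  ⇒  Cov = 288.0600 / 7 = 41.1514
Σ(R_m − R̄_m)² = 145.5550  ⇒  Var(R_m) = 145.5550 / 7 = 20.7936
β = Cov / Var(R_m) = 41.1514 / 20.7936 = 1.9790
E(R) = R_f + β × MRP = 1.50% + 1.9790 × 9.49% = 20.28%

20.28%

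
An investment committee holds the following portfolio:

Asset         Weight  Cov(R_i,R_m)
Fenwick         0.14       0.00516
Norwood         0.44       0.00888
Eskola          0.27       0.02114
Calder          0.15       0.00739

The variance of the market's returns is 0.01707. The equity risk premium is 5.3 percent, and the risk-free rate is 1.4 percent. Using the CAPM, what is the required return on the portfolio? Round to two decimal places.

β_Fenwick = 0.00516 / 0.01707 = 0.3023
β_Norwood = 0.00888 / 0.01707 = 0.5202
β_Eskola = 0.02114 / 0.01707 = 1.2384
β_Calder = 0.00739 / 0.01707 = 0.4329
β_P = Σ w_i β_i = 0.14×0.3023 + 0.44×0.5202 + 0.27×1.2384 + 0.15×0.4329 = 0.6705
E(R_P) = R_f + β_P × MRP = 1.4% + 0.6705 × 5.3% = 4.95%

4.95%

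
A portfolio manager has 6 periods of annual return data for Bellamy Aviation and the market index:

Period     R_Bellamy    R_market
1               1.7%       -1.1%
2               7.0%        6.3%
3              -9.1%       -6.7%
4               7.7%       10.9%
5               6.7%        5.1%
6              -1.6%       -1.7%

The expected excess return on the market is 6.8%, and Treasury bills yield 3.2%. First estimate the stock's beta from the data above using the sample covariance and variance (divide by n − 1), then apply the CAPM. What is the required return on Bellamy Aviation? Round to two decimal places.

9.72%

Mean R_i = (1.7 + 7.0 − 9.1 + 7.7 + 6.7 − 1.6) / 6 = 2.0667%
Mean R_m = (-1.1 + 6.3 − 6.7 + 10.9 + 5.1 − 1.7) / 6 = 2.1333%
Σ(R_i − R̄_i)(R_m − R̄_m) = 197.5667  ⇒  Cov = 197.5667 / 5 = 39.5133
Σ(R_m − R̄_m)² = 206.1933  ⇒  Var(R_m) = 206.1933 / 5 = 41.2387
β = Cov / Var(R_m) = 39.5133 / 41.2387 = 0.9582
E(R) = R_f + β × MRP = 3.2% + 0.9582 × 6.8% = 9.72%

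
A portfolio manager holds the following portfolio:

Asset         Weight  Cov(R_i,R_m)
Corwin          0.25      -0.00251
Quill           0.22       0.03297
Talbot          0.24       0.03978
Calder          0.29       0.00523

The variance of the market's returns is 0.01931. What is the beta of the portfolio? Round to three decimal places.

β_Corwin = -0.00251 / 0.01931 = -0.1300
β_Quill = 0.03297 / 0.01931 = 1.7074
β_Talbot = 0.03978 / 0.01931 = 2.0601
β_Calder = 0.00523 / 0.01931 = 0.2708
β_P = Σ w_i β_i = 0.25×-0.1300 + 0.22×1.7074 + 0.24×2.0601 + 0.29×0.2708 = 0.9161

0.916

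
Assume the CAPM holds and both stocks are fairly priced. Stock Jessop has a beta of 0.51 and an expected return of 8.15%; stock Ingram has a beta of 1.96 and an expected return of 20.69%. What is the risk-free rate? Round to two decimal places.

3.74%

Both satisfy E(R) = R_f + β·MRP, so the slope of the SML is
MRP = (20.69% − 8.15%) / (1.96 − 0.51) = 12.54% / 1.45 = 8.6483%
R_f = E(R_Jessop) − β_Jessop·MRP = 8.15% − 0.51 × 8.6483% = 3.7394%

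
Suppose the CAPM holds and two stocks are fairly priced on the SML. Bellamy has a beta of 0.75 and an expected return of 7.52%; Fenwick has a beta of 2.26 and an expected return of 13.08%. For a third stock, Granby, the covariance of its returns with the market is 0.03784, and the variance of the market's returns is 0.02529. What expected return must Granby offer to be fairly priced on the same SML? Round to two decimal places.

MRP = (13.08% − 7.52%) / (2.26 − 0.75) = 3.6821%
R_f = 7.52% − 0.75 × 3.6821% = 4.7584%
β_Granby = Cov / Var(R_m) = 0.03784 / 0.02529 = 1.4962
E(R_Granby) = R_f + β × MRP = 4.7584% + 1.4962 × 3.6821% = 10.27%

10.27%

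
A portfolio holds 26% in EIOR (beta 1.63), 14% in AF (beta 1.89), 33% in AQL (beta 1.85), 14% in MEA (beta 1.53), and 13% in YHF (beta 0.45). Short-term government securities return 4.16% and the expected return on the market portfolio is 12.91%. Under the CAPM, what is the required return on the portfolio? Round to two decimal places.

17.91%

β_P = Σ w_i β_i = 0.26×1.63 + 0.14×1.89 + 0.33×1.85 + 0.14×1.53 + 0.13×0.45 = 1.5716
MRP = 12.91% − 4.16% = 8.75%
E(R_P) = R_f + β_P × MRP = 4.16% + 1.5716 × 8.75% = 17.91%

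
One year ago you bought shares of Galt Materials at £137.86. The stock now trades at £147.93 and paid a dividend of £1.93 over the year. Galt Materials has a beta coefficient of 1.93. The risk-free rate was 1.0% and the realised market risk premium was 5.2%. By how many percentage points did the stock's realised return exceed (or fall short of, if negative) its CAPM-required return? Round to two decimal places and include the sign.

-2.33%

Realised HPR = (P1 + D1 − P0) / P0 = (147.93 + 1.93 − 137.86) / 137.86 = 12.00 / 137.86 = 8.7045%
CAPM required = R_f + β·MRP = 1.0% + 1.93 × 5.2% = 11.0360%
α = realised − required = 8.7045% − 11.0360% = -2.33%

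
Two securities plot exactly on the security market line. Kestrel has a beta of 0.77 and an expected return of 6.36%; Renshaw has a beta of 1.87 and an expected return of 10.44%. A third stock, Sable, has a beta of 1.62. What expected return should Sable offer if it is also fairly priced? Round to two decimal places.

9.51%

MRP (SML slope) = (10.44% − 6.36%) / (1.87 − 0.77) = 4.08% / 1.10 = 3.7091%
R_f (intercept) = 6.36% − 0.77 × 3.7091% = 3.5040%
E(R_Sable) = R_f + β × MRP = 3.5040% + 1.62 × 3.7091% = 9.51%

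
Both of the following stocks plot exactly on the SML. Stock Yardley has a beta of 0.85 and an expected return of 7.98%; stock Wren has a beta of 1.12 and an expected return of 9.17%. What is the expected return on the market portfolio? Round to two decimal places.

Both satisfy E(R) = R_f + β·MRP, so the slope of the SML is
MRP = (9.17% − 7.98%) / (1.12 − 0.85) = 1.19% / 0.27 = 4.4074%
R_f = E(R_Yardley) − β_Yardley·MRP = 7.98% − 0.85 × 4.4074% = 4.2337%
E(R_m) = R_f + MRP = 4.2337% + 4.4074% = 8.64%

8.64%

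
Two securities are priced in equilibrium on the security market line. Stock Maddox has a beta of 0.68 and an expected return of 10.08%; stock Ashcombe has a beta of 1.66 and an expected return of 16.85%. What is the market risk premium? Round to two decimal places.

6.91%

Both satisfy E(R) = R_f + β·MRP, so the slope of the SML is
MRP = (16.85% − 10.08%) / (1.66 − 0.68) = 6.77% / 0.98 = 6.9082%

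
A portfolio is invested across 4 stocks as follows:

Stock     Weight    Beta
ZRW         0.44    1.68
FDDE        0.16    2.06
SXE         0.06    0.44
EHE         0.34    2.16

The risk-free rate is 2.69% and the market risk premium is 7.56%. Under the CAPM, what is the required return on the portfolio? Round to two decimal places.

16.52%

β_P = Σ w_i β_i = 0.44×1.68 + 0.16×2.06 + 0.06×0.44 + 0.34×2.16 = 1.8296
E(R_P) = R_f + β_P × MRP = 2.69% + 1.8296 × 7.56% = 16.52%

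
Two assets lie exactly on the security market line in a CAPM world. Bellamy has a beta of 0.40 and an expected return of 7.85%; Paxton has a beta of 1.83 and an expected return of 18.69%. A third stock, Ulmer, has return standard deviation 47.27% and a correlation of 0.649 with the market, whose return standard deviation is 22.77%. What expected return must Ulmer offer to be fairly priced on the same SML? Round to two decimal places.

MRP = (18.69% − 7.85%) / (1.83 − 0.40) = 7.5804%
R_f = 7.85% − 0.40 × 7.5804% = 4.8178%
β_Ulmer = ρ·σ_i/σ_m = 0.649 × 47.27 / 22.77 = 1.3473
E(R_Ulmer) = R_f + β × MRP = 4.8178% + 1.3473 × 7.5804% = 15.03%

15.03%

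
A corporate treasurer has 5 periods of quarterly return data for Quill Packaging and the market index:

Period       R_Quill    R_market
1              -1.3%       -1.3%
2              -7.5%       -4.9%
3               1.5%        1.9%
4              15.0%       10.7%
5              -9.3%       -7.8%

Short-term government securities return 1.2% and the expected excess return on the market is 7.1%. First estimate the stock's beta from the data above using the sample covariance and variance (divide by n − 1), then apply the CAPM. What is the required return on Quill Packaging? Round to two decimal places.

Mean R_i = (-1.3 − 7.5 + 1.5 + 15.0 − 9.3) / 5 = -0.3200%
Mean R_m = (-1.3 − 4.9 + 1.9 + 10.7 − 7.8) / 5 = -0.2800%
Σ(R_i − R̄_i)(R_m − R̄_m) = 273.8820  ⇒  Cov = 273.8820 / 4 = 68.4705
Σ(R_m − R̄_m)² = 204.2480  ⇒  Var(R_m) = 204.2480 / 4 = 51.0620
β = Cov / Var(R_m) = 68.4705 / 51.0620 = 1.3409
E(R) = R_f + β × MRP = 1.2% + 1.3409 × 7.1% = 10.72%

10.72%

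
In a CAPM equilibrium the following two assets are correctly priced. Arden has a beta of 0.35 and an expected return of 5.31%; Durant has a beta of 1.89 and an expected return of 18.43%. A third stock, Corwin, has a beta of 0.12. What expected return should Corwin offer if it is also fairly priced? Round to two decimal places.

MRP (SML slope) = (18.43% − 5.31%) / (1.89 − 0.35) = 13.12% / 1.54 = 8.5195%
R_f (intercept) = 5.31% − 0.35 × 8.5195% = 2.3282%
E(R_Corwin) = R_f + β × MRP = 2.3282% + 0.12 × 8.5195% = 3.35%

3.35%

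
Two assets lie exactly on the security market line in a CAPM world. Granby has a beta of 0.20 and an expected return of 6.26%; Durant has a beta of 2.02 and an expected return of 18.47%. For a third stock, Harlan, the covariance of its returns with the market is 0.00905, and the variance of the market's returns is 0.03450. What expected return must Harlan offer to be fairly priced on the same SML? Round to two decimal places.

MRP = (18.47% − 6.26%) / (2.02 − 0.20) = 6.7088%
R_f = 6.26% − 0.20 × 6.7088% = 4.9182%
β_Harlan = Cov / Var(R_m) = 0.00905 / 0.03450 = 0.2623
E(R_Harlan) = R_f + β × MRP = 4.9182% + 0.2623 × 6.7088% = 6.68%

6.68%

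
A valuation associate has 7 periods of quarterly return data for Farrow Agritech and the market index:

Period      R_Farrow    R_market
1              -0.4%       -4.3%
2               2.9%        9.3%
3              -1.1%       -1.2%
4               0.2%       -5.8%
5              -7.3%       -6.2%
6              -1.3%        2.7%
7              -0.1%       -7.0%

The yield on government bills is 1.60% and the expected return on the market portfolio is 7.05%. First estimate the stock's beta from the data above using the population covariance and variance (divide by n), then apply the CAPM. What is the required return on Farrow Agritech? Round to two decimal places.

Mean R_i = (-0.4 + 2.9 − 1.1 + 0.2 − 7.3 − 1.3 − 0.1) / 7 = -1.0143%
Mean R_m = (-4.3 + 9.3 − 1.2 − 5.8 − 6.2 + 2.7 − 7.0) / 7 = -1.7857%
Σ(R_i − R̄_i)(R_m − R̄_m) = 58.6214  ⇒  Cov = 58.6214 / 7 = 8.3745
Σ(R_m − R̄_m)² = 212.4686  ⇒  Var(R_m) = 212.4686 / 7 = 30.3527
β = Cov / Var(R_m) = 8.3745 / 30.3527 = 0.2759
MRP = 7.05% − 1.60% = 5.45%
E(R) = R_f + β × MRP = 1.60% + 0.2759 × 5.45% = 3.10%

3.10%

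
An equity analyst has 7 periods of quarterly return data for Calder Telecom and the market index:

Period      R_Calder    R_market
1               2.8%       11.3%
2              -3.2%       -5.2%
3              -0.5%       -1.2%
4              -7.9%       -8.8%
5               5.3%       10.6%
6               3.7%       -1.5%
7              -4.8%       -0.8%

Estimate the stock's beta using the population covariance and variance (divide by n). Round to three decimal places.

Mean R_i = (2.8 − 3.2 − 0.5 − 7.9 + 5.3 + 3.7 − 4.8) / 7 = -0.6571%
Mean R_m = (11.3 − 5.2 − 1.2 − 8.8 + 10.6 − 1.5 − 0.8) / 7 = 0.6286%
Σ(R_i − R̄_i)(R_m − R̄_m) = 175.7614  ⇒  Cov = 175.7614 / 7 = 25.1088
Σ(R_m − R̄_m)² = 346.0943  ⇒  Var(R_m) = 346.0943 / 7 = 49.4420
β = Cov / Var(R_m) = 25.1088 / 49.4420 = 0.5078

0.508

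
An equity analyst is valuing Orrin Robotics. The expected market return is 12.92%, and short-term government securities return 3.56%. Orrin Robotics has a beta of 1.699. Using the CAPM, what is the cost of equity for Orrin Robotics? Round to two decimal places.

19.46%

Market risk premium = E(R_m) − R_f = 12.92% − 3.56% = 9.36%
E(R) = R_f + β × MRP = 3.56% + 1.699 × 9.36% = 19.46%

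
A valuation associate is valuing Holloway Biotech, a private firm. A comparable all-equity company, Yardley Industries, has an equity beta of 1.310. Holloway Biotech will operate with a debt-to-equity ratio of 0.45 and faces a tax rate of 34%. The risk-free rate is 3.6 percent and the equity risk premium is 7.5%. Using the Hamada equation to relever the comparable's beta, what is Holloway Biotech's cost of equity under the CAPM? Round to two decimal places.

β_L = β_U × [1 + (1 − t)(D/E)] = 1.310 × [1 + (1 − 0.34) × 0.45]
    = 1.310 × [1 + 0.66 × 0.45] = 1.310 × 1.2970 = 1.6991
E(R) = R_f + β_L × MRP = 3.6% + 1.6991 × 7.5% = 16.34%

16.34%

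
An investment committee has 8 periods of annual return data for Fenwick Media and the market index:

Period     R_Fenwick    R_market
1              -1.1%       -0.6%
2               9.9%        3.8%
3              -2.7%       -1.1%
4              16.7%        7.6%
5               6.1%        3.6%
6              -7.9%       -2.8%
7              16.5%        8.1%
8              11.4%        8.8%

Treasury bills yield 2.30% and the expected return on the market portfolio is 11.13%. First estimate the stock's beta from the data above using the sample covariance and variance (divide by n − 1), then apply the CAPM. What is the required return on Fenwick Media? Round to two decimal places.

19.42%

Mean R_i = (-1.1 + 9.9 − 2.7 + 16.7 + 6.1 − 7.9 + 16.5 + 11.4) / 8 = 6.1125%
Mean R_m = (-0.6 + 3.8 − 1.1 + 7.6 + 3.6 − 2.8 + 8.1 + 8.8) / 8 = 3.4250%
Σ(R_i − R̄_i)(R_m − R̄_m) = 278.7375  ⇒  Cov = 278.7375 / 7 = 39.8196
Σ(R_m − R̄_m)² = 143.7750  ⇒  Var(R_m) = 143.7750 / 7 = 20.5393
β = Cov / Var(R_m) = 39.8196 / 20.5393 = 1.9387
MRP = 11.13% − 2.30% = 8.83%
E(R) = R_f + β × MRP = 2.30% + 1.9387 × 8.83% = 19.42%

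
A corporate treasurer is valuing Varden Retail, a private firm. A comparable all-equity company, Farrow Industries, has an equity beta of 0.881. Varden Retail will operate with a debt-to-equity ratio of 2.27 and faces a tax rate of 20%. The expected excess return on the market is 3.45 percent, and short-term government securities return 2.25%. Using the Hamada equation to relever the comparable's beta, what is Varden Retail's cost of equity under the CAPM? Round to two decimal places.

10.81%

β_L = β_U × [1 + (1 − t)(D/E)] = 0.881 × [1 + (1 − 0.20) × 2.27]
    = 0.881 × [1 + 0.80 × 2.27] = 0.881 × 2.8160 = 2.4809
E(R) = R_f + β_L × MRP = 2.25% + 2.4809 × 3.45% = 10.81%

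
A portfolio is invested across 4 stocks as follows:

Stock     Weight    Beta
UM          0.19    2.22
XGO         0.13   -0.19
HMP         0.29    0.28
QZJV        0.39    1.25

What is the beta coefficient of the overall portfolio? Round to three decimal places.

β_P = Σ w_i β_i = 0.19×2.22 + 0.13×-0.19 + 0.29×0.28 + 0.39×1.25 = 0.9658

0.966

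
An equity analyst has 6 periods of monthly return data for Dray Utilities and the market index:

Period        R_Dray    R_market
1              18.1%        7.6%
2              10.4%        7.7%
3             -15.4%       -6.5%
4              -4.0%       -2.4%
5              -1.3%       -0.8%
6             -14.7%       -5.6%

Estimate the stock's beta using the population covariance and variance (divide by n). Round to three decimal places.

Mean R_i = (18.1 + 10.4 − 15.4 − 4.0 − 1.3 − 14.7) / 6 = -1.1500%
Mean R_m = (7.6 + 7.7 − 6.5 − 2.4 − 0.8 − 5.6) / 6 = 0.0000%
Σ(R_i − R̄_i)(R_m − R̄_m) = 410.7000  ⇒  Cov = 410.7000 / 6 = 68.4500
Σ(R_m − R̄_m)² = 197.0600  ⇒  Var(R_m) = 197.0600 / 6 = 32.8433
β = Cov / Var(R_m) = 68.4500 / 32.8433 = 2.0841

2.084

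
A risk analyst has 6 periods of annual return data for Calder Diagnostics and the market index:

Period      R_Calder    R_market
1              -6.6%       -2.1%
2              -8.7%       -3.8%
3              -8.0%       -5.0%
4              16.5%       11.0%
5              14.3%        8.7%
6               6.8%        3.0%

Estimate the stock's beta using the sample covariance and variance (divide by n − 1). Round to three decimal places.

1.702

Mean R_i = (-6.6 − 8.7 − 8.0 + 16.5 + 14.3 + 6.8) / 6 = 2.3833%
Mean R_m = (-2.1 − 3.8 − 5.0 + 11.0 + 8.7 + 3.0) / 6 = 1.9667%
Σ(R_i − R̄_i)(R_m − R̄_m) = 385.1067  ⇒  Cov = 385.1067 / 5 = 77.0213
Σ(R_m − R̄_m)² = 226.3333  ⇒  Var(R_m) = 226.3333 / 5 = 45.2667
β = Cov / Var(R_m) = 77.0213 / 45.2667 = 1.7015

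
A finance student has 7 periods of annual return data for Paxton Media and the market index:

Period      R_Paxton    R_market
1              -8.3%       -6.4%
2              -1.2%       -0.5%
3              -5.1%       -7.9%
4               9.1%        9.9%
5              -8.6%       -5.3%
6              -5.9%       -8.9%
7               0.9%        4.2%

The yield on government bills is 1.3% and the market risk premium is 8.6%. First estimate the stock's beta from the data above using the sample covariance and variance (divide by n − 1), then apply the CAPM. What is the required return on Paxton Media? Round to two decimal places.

8.46%

Mean R_i = (-8.3 − 1.2 − 5.1 + 9.1 − 8.6 − 5.9 + 0.9) / 7 = -2.7286%
Mean R_m = (-6.4 − 0.5 − 7.9 + 9.9 − 5.3 − 8.9 + 4.2) / 7 = -2.1286%
Σ(R_i − R̄_i)(R_m − R̄_m) = 245.3143  ⇒  Cov = 245.3143 / 6 = 40.8857
Σ(R_m − R̄_m)² = 294.8543  ⇒  Var(R_m) = 294.8543 / 6 = 49.1424
β = Cov / Var(R_m) = 40.8857 / 49.1424 = 0.8320
E(R) = R_f + β × MRP = 1.3% + 0.8320 × 8.6% = 8.46%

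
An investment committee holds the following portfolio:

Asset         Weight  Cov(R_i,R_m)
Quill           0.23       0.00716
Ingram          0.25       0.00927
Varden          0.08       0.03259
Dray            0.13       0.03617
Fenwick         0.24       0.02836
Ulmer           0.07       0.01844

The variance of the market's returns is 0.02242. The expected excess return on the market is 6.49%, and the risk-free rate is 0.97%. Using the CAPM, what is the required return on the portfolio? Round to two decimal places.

6.58%

β_Quill = 0.00716 / 0.02242 = 0.3194
β_Ingram = 0.00927 / 0.02242 = 0.4135
β_Varden = 0.03259 / 0.02242 = 1.4536
β_Dray = 0.03617 / 0.02242 = 1.6133
β_Fenwick = 0.02836 / 0.02242 = 1.2649
β_Ulmer = 0.01844 / 0.02242 = 0.8225
β_P = Σ w_i β_i = 0.23×0.3194 + 0.25×0.4135 + 0.08×1.4536 + 0.13×1.6133 + 0.24×1.2649 + 0.07×0.8225 = 0.8640
E(R_P) = R_f + β_P × MRP = 0.97% + 0.8640 × 6.49% = 6.58%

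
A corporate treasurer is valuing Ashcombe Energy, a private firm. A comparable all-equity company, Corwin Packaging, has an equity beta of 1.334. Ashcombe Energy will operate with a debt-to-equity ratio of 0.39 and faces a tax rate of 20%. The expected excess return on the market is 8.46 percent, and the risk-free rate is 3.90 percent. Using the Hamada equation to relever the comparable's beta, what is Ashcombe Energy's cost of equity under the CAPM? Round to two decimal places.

18.71%

β_L = β_U × [1 + (1 − t)(D/E)] = 1.334 × [1 + (1 − 0.20) × 0.39]
    = 1.334 × [1 + 0.80 × 0.39] = 1.334 × 1.3120 = 1.7502
E(R) = R_f + β_L × MRP = 3.90% + 1.7502 × 8.46% = 18.71%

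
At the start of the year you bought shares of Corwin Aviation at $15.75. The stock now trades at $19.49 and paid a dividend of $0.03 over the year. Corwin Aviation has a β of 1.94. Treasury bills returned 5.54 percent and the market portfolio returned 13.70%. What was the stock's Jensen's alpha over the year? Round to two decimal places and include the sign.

+2.57%

Realised HPR = (P1 + D1 − P0) / P0 = (19.49 + 0.03 − 15.75) / 15.75 = 3.77 / 15.75 = 23.9365%
MRP = 13.70% − 5.54% = 8.16%
CAPM required = R_f + β·MRP = 5.54% + 1.94 × 8.16% = 21.3704%
α = realised − required = 23.9365% − 21.3704% = +2.57%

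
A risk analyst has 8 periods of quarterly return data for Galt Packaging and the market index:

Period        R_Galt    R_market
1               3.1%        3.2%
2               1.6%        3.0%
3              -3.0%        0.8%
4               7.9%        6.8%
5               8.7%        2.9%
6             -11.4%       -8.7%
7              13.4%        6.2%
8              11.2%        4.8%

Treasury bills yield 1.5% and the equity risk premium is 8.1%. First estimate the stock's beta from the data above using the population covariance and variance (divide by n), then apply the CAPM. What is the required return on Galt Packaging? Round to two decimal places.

Mean R_i = (3.1 + 1.6 − 3.0 + 7.9 + 8.7 − 11.4 + 13.4 + 11.2) / 8 = 3.9375%
Mean R_m = (3.2 + 3.0 + 0.8 + 6.8 + 2.9 − 8.7 + 6.2 + 4.8) / 8 = 2.3750%
Σ(R_i − R̄_i)(R_m − R̄_m) = 252.4775  ⇒  Cov = 252.4775 / 8 = 31.5597
Σ(R_m − R̄_m)² = 166.5750  ⇒  Var(R_m) = 166.5750 / 8 = 20.8219
β = Cov / Var(R_m) = 31.5597 / 20.8219 = 1.5157
E(R) = R_f + β × MRP = 1.5% + 1.5157 × 8.1% = 13.78%

13.78%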